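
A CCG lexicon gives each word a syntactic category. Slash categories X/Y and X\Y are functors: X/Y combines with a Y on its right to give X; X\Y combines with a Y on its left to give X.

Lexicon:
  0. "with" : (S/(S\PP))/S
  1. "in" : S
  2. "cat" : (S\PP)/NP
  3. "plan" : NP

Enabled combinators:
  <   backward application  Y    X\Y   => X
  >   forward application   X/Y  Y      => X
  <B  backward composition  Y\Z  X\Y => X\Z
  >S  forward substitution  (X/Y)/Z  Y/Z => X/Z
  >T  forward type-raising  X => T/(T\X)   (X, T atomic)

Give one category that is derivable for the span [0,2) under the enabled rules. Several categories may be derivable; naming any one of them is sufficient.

[0,4] S   >
  [0,2] S/(S\PP)   >
    [0,1] "with" : (S/(S\PP))/S
    [1,2] "in" : S
  [2,4] S\PP   >
    [2,3] "cat" : (S\PP)/NP
    [3,4] "plan" : NP

S/(S\PP)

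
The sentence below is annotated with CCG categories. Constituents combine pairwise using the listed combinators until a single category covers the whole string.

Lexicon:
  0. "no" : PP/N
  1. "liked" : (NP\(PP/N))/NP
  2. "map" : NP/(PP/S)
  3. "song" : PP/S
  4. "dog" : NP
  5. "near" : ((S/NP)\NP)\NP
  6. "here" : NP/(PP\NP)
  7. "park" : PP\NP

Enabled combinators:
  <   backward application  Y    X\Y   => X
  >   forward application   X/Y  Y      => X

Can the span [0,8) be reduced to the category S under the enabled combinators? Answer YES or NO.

[0,8] S   >
  [0,6] S/NP   <
    [0,4] NP   <
      [0,1] "no" : PP/N
      [1,4] NP\(PP/N)   >
        [1,2] "liked" : (NP\(PP/N))/NP
        [2,4] NP   >
          [2,3] "map" : NP/(PP/S)
          [3,4] "song" : PP/S
    [4,6] (S/NP)\NP   <
      [4,5] "dog" : NP
      [5,6] "near" : ((S/NP)\NP)\NP
  [6,8] NP   >
    [6,7] "here" : NP/(PP\NP)
    [7,8] "park" : PP\NP

YES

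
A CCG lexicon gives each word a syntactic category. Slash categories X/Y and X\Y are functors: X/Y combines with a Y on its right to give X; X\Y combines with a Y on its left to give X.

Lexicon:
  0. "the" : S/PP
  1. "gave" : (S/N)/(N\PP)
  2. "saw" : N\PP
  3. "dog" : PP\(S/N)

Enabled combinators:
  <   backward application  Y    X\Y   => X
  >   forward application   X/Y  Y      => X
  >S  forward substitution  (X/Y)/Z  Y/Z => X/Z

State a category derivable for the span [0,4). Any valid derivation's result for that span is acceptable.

[0,4] S   >
  [0,1] "the" : S/PP
  [1,4] PP   <
    [1,3] S/N   >
      [1,2] "gave" : (S/N)/(N\PP)
      [2,3] "saw" : N\PP
    [3,4] "dog" : PP\(S/N)

S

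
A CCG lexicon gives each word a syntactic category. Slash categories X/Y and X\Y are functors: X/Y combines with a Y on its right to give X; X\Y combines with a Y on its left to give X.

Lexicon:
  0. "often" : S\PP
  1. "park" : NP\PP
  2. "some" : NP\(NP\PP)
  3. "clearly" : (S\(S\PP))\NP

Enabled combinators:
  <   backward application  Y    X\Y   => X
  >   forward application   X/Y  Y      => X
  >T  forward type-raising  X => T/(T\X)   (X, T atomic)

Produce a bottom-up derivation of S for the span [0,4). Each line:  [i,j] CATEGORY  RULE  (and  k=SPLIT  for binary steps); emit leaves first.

[0,1] S\PP  lex  "often"
[1,2] NP\PP  lex  "park"
[2,3] NP\(NP\PP)  lex  "some"
[1,3] NP  <  k=2
[3,4] (S\(S\PP))\NP  lex  "clearly"
[1,4] S\(S\PP)  <  k=3
[0,4] S  <  k=1

[0,4] S   <
  [0,1] "often" : S\PP
  [1,4] S\(S\PP)   <
    [1,3] NP   <
      [1,2] "park" : NP\PP
      [2,3] "some" : NP\(NP\PP)
    [3,4] "clearly" : (S\(S\PP))\NP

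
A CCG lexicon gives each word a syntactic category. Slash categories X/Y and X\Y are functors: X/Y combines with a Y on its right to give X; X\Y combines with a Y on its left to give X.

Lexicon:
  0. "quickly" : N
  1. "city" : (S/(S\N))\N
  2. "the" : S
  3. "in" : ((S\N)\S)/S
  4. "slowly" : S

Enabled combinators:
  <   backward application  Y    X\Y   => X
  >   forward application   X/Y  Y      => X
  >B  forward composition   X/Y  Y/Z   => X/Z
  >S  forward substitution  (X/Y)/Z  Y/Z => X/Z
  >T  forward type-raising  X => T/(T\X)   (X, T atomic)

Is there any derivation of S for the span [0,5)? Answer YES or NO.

[0,5] S   >
  [0,2] S/(S\N)   <
    [0,1] "quickly" : N
    [1,2] "city" : (S/(S\N))\N
  [2,5] S\N   <
    [2,3] "the" : S
    [3,5] (S\N)\S   >
      [3,4] "in" : ((S\N)\S)/S
      [4,5] "slowly" : S

YES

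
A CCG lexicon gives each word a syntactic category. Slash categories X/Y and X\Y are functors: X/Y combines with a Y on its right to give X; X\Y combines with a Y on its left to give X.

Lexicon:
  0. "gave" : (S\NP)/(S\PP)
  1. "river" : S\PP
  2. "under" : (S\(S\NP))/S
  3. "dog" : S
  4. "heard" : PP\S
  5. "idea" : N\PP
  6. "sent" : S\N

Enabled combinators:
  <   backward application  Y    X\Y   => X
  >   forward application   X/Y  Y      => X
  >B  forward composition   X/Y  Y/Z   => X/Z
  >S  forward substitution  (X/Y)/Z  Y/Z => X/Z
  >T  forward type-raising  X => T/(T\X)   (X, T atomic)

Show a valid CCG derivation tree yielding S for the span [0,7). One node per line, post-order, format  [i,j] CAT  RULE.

[0,1] (S\NP)/(S\PP)  lex  "gave"
[1,2] S\PP  lex  "river"
[0,2] S\NP  >  k=1
[2,3] (S\(S\NP))/S  lex  "under"
[3,4] S  lex  "dog"
[3,4] PP/(PP\S)  >T
[4,5] PP\S  lex  "heard"
[3,5] PP  >  k=4
[5,6] N\PP  lex  "idea"
[3,6] N  <  k=5
[6,7] S\N  lex  "sent"
[3,7] S  <  k=6
[2,7] S\(S\NP)  >  k=3
[0,7] S  <  k=2

[0,7] S   <
  [0,2] S\NP   >
    [0,1] "gave" : (S\NP)/(S\PP)
    [1,2] "river" : S\PP
  [2,7] S\(S\NP)   >
    [2,3] "under" : (S\(S\NP))/S
    [3,7] S   <
      [3,6] N   <
        [3,5] PP   >
          [3,4] PP/(PP\S)   >T
            [3,4] "dog" : S
          [4,5] "heard" : PP\S
        [5,6] "idea" : N\PP
      [6,7] "sent" : S\N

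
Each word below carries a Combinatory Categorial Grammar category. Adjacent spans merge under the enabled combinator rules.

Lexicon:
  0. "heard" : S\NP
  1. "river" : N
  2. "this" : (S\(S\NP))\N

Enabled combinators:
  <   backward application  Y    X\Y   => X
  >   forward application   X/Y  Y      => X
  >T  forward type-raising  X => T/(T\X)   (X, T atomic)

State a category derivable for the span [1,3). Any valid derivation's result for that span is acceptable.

S\(S\NP)

[0,3] S   <
  [0,1] "heard" : S\NP
  [1,3] S\(S\NP)   <
    [1,2] "river" : N
    [2,3] "this" : (S\(S\NP))\N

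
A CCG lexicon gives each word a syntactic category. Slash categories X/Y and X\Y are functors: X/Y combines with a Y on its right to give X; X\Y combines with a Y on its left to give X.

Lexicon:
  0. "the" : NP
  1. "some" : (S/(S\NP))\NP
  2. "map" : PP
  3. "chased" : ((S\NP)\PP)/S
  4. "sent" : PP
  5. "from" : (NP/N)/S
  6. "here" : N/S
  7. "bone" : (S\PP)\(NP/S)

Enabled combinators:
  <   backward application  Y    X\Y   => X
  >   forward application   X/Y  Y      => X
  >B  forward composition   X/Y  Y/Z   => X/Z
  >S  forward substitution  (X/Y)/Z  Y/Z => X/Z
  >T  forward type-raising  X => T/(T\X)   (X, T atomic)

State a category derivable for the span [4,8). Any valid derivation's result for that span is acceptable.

S

[0,8] S   >
  [0,2] S/(S\NP)   <
    [0,1] "the" : NP
    [1,2] "some" : (S/(S\NP))\NP
  [2,8] S\NP   <
    [2,3] "map" : PP
    [3,8] (S\NP)\PP   >
      [3,4] "chased" : ((S\NP)\PP)/S
      [4,8] S   >
        [4,5] S/(S\PP)   >T
          [4,5] "sent" : PP
        [5,8] S\PP   <
          [5,7] NP/S   >S
            [5,6] "from" : (NP/N)/S
            [6,7] "here" : N/S
          [7,8] "bone" : (S\PP)\(NP/S)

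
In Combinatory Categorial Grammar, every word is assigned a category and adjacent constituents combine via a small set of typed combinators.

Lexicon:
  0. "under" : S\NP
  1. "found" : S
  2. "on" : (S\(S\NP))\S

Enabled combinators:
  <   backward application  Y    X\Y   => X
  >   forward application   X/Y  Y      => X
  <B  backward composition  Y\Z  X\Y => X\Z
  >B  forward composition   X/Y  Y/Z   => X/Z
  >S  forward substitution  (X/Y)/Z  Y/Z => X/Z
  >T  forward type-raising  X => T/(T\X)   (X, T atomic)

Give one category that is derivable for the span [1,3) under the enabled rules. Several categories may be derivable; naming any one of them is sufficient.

[0,3] S   <
  [0,1] "under" : S\NP
  [1,3] S\(S\NP)   <
    [1,2] "found" : S
    [2,3] "on" : (S\(S\NP))\S

S\(S\NP)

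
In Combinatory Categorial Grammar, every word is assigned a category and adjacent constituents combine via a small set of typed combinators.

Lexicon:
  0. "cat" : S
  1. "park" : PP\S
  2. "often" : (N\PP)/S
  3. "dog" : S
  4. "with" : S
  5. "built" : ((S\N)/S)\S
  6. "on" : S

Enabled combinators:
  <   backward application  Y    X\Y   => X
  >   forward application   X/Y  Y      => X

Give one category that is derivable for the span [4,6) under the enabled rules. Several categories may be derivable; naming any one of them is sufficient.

(S\N)/S

[0,7] S   <
  [0,4] N   <
    [0,2] PP   <
      [0,1] "cat" : S
      [1,2] "park" : PP\S
    [2,4] N\PP   >
      [2,3] "often" : (N\PP)/S
      [3,4] "dog" : S
  [4,7] S\N   >
    [4,6] (S\N)/S   <
      [4,5] "with" : S
      [5,6] "built" : ((S\N)/S)\S
    [6,7] "on" : S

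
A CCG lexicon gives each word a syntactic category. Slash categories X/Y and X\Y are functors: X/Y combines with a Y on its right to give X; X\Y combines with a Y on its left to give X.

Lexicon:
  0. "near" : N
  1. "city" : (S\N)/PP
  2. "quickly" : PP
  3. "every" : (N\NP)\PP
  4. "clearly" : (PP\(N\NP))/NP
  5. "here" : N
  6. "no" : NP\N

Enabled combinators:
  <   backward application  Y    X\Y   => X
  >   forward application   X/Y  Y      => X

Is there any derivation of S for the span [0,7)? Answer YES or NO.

[0,7] S   <
  [0,1] "near" : N
  [1,7] S\N   >
    [1,2] "city" : (S\N)/PP
    [2,7] PP   <
      [2,4] N\NP   <
        [2,3] "quickly" : PP
        [3,4] "every" : (N\NP)\PP
      [4,7] PP\(N\NP)   >
        [4,5] "clearly" : (PP\(N\NP))/NP
        [5,7] NP   <
          [5,6] "here" : N
          [6,7] "no" : NP\N

YES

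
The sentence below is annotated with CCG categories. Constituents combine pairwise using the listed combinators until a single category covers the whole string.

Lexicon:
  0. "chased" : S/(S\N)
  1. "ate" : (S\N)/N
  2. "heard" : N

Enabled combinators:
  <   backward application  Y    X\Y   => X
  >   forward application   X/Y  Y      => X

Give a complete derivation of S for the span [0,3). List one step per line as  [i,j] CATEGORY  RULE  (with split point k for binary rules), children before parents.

[0,1] S/(S\N)  lex  "chased"
[1,2] (S\N)/N  lex  "ate"
[2,3] N  lex  "heard"
[1,3] S\N  >  k=2
[0,3] S  >  k=1

[0,3] S   >
  [0,1] "chased" : S/(S\N)
  [1,3] S\N   >
    [1,2] "ate" : (S\N)/N
    [2,3] "heard" : N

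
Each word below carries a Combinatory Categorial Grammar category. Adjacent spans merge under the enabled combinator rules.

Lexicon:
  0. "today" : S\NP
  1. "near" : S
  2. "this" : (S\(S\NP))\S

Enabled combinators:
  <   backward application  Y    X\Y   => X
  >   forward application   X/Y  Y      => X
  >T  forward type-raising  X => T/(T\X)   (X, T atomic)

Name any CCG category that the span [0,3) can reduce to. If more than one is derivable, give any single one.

[0,3] S   <
  [0,1] "today" : S\NP
  [1,3] S\(S\NP)   <
    [1,2] "near" : S
    [2,3] "this" : (S\(S\NP))\S

S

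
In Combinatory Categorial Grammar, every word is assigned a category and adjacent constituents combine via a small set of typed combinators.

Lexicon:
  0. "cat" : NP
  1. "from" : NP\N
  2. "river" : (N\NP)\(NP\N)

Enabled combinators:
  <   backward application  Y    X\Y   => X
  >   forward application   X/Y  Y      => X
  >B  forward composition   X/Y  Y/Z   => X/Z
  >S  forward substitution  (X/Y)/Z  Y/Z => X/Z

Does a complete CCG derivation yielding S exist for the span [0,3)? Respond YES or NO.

NP NP\N (N\NP)\(NP\N)
CKY chart[0,3] = {N}; S ∉ chart

NO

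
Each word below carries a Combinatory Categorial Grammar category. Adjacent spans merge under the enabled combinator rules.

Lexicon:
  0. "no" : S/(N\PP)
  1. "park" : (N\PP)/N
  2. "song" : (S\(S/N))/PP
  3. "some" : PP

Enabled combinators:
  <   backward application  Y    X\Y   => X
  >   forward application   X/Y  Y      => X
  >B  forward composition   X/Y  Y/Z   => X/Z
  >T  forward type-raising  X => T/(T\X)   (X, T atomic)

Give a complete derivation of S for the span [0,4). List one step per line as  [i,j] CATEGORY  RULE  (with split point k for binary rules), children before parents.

[0,4] S   <
  [0,2] S/N   >B
    [0,1] "no" : S/(N\PP)
    [1,2] "park" : (N\PP)/N
  [2,4] S\(S/N)   >
    [2,3] "song" : (S\(S/N))/PP
    [3,4] "some" : PP

[0,1] S/(N\PP)  lex  "no"
[1,2] (N\PP)/N  lex  "park"
[0,2] S/N  >B  k=1
[2,3] (S\(S/N))/PP  lex  "song"
[3,4] PP  lex  "some"
[2,4] S\(S/N)  >  k=3
[0,4] S  <  k=2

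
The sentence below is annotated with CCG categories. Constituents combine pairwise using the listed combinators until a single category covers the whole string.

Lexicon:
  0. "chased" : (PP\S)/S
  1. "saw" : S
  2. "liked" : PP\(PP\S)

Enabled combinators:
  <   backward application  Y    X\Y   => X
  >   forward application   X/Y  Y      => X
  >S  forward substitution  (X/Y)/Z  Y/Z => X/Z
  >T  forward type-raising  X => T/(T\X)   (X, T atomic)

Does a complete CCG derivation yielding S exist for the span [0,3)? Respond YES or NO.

NO

(PP\S)/S S PP\(PP\S)
CKY chart[0,3] = {N/(N\PP), NP/(NP\PP), PP, PP/(PP\PP), S/(S\PP)}; S ∉ chart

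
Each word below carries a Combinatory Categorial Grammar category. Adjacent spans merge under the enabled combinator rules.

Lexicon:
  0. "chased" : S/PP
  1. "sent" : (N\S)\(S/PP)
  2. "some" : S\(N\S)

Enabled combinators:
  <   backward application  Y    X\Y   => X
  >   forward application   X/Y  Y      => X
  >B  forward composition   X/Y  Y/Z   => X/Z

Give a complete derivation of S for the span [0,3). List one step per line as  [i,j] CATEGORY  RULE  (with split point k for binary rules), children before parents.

[0,1] S/PP  lex  "chased"
[1,2] (N\S)\(S/PP)  lex  "sent"
[0,2] N\S  <  k=1
[2,3] S\(N\S)  lex  "some"
[0,3] S  <  k=2

[0,3] S   <
  [0,2] N\S   <
    [0,1] "chased" : S/PP
    [1,2] "sent" : (N\S)\(S/PP)
  [2,3] "some" : S\(N\S)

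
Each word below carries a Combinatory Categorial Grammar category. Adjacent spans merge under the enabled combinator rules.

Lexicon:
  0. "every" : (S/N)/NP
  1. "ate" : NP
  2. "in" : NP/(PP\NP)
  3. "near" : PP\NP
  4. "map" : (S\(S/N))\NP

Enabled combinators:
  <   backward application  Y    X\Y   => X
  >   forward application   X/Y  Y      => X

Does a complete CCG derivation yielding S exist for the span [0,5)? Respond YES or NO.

[0,5] S   <
  [0,2] S/N   >
    [0,1] "every" : (S/N)/NP
    [1,2] "ate" : NP
  [2,5] S\(S/N)   <
    [2,4] NP   >
      [2,3] "in" : NP/(PP\NP)
      [3,4] "near" : PP\NP
    [4,5] "map" : (S\(S/N))\NP

YES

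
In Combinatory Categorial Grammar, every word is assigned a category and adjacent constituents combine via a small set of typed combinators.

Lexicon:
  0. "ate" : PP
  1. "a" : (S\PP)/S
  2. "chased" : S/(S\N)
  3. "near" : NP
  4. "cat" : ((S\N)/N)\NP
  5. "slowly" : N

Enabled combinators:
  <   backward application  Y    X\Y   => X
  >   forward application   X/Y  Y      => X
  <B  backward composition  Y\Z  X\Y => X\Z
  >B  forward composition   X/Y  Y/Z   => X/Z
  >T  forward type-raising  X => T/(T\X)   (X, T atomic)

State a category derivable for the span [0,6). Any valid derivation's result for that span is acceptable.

[0,6] S   >
  [0,1] S/(S\PP)   >T
    [0,1] "ate" : PP
  [1,6] S\PP   >
    [1,2] "a" : (S\PP)/S
    [2,6] S   >
      [2,3] "chased" : S/(S\N)
      [3,6] S\N   >
        [3,5] (S\N)/N   <
          [3,4] "near" : NP
          [4,5] "cat" : ((S\N)/N)\NP
        [5,6] "slowly" : N

S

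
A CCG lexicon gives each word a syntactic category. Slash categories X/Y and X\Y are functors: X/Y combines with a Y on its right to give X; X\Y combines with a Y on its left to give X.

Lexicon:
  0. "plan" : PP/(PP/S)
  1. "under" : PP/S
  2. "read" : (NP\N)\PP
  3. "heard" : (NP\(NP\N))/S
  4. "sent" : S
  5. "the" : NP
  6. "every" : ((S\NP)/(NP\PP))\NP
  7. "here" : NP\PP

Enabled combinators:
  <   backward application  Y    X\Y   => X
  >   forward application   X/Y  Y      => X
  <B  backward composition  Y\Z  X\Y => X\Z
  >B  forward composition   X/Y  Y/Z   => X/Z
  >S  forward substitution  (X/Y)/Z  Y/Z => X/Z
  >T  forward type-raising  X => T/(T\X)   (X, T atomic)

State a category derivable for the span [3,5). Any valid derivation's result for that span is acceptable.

[0,8] S   <
  [0,5] NP   <
    [0,3] NP\N   <
      [0,2] PP   >
        [0,1] "plan" : PP/(PP/S)
        [1,2] "under" : PP/S
      [2,3] "read" : (NP\N)\PP
    [3,5] NP\(NP\N)   >
      [3,4] "heard" : (NP\(NP\N))/S
      [4,5] "sent" : S
  [5,8] S\NP   >
    [5,7] (S\NP)/(NP\PP)   <
      [5,6] "the" : NP
      [6,7] "every" : ((S\NP)/(NP\PP))\NP
    [7,8] "here" : NP\PP

NP\(NP\N)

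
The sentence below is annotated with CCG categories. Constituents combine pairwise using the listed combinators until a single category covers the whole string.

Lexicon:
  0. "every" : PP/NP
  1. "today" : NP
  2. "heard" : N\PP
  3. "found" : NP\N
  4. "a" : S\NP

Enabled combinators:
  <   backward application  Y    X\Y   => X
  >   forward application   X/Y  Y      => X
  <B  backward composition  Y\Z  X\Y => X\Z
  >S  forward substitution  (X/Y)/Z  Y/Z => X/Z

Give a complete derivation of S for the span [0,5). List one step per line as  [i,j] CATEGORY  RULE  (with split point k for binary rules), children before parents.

[0,5] S   <
  [0,2] PP   >
    [0,1] "every" : PP/NP
    [1,2] "today" : NP
  [2,5] S\PP   <B
    [2,4] NP\PP   <B
      [2,3] "heard" : N\PP
      [3,4] "found" : NP\N
    [4,5] "a" : S\NP

[0,1] PP/NP  lex  "every"
[1,2] NP  lex  "today"
[0,2] PP  >  k=1
[2,3] N\PP  lex  "heard"
[3,4] NP\N  lex  "found"
[2,4] NP\PP  <B  k=3
[4,5] S\NP  lex  "a"
[2,5] S\PP  <B  k=4
[0,5] S  <  k=2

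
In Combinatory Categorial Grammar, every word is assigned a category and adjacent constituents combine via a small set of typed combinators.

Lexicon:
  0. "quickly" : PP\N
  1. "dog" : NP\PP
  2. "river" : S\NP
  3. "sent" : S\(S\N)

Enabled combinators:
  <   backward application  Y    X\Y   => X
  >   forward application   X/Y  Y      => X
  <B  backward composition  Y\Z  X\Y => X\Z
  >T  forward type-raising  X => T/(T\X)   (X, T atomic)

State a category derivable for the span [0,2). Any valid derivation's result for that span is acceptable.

[0,4] S   <
  [0,3] S\N   <B
    [0,2] NP\N   <B
      [0,1] "quickly" : PP\N
      [1,2] "dog" : NP\PP
    [2,3] "river" : S\NP
  [3,4] "sent" : S\(S\N)

NP\N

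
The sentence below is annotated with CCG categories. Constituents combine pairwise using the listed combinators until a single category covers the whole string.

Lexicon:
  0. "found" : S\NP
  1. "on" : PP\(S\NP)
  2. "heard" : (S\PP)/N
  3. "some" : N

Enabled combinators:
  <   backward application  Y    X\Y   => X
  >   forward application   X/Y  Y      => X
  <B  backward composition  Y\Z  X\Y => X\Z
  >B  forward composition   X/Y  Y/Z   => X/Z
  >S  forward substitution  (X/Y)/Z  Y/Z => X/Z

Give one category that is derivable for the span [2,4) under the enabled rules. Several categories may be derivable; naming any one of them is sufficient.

[0,4] S   <
  [0,2] PP   <
    [0,1] "found" : S\NP
    [1,2] "on" : PP\(S\NP)
  [2,4] S\PP   >
    [2,3] "heard" : (S\PP)/N
    [3,4] "some" : N

S\PP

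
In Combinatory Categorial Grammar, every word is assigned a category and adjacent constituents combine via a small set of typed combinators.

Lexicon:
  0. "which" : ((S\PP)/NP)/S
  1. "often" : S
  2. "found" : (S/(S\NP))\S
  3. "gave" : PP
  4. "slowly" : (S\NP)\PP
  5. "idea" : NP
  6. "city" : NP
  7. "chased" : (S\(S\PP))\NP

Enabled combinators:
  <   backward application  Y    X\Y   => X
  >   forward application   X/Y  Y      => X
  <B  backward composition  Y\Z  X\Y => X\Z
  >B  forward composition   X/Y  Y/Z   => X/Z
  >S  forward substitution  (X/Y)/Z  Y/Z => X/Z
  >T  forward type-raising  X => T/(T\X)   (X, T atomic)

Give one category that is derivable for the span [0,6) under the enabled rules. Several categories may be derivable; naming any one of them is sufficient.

[0,8] S   <
  [0,6] S\PP   >
    [0,5] (S\PP)/NP   >
      [0,1] "which" : ((S\PP)/NP)/S
      [1,5] S   >
        [1,3] S/(S\NP)   <
          [1,2] "often" : S
          [2,3] "found" : (S/(S\NP))\S
        [3,5] S\NP   <
          [3,4] "gave" : PP
          [4,5] "slowly" : (S\NP)\PP
    [5,6] "idea" : NP
  [6,8] S\(S\PP)   <
    [6,7] "city" : NP
    [7,8] "chased" : (S\(S\PP))\NP

S\PP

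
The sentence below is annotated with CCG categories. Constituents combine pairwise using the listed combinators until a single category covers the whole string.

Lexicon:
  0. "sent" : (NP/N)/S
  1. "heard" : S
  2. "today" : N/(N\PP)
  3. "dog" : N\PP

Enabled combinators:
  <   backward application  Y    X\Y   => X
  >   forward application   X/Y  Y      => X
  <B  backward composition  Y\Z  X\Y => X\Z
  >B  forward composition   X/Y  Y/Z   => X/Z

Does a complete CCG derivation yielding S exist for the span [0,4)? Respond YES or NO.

(NP/N)/S S N/(N\PP) N\PP
CKY chart[0,4] = {NP}; S ∉ chart

NO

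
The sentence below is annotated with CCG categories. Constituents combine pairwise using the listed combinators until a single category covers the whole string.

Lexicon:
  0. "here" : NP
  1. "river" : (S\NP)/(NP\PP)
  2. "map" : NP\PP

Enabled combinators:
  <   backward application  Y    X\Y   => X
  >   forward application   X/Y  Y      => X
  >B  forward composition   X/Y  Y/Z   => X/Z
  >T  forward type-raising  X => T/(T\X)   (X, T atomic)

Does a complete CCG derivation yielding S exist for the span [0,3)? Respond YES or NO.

[0,3] S   >
  [0,1] S/(S\NP)   >T
    [0,1] "here" : NP
  [1,3] S\NP   >
    [1,2] "river" : (S\NP)/(NP\PP)
    [2,3] "map" : NP\PP

YES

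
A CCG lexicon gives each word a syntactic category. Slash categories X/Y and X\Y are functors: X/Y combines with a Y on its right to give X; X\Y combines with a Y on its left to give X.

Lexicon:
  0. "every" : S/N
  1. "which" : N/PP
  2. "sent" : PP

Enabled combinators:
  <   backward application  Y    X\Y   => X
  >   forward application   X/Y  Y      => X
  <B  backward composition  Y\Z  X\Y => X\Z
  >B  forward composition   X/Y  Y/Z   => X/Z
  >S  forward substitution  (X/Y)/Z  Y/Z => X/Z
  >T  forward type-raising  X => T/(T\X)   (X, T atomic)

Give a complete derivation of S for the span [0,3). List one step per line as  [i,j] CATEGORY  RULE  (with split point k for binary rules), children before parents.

[0,3] S   >
  [0,2] S/PP   >B
    [0,1] "every" : S/N
    [1,2] "which" : N/PP
  [2,3] "sent" : PP

[0,1] S/N  lex  "every"
[1,2] N/PP  lex  "which"
[0,2] S/PP  >B  k=1
[2,3] PP  lex  "sent"
[0,3] S  >  k=2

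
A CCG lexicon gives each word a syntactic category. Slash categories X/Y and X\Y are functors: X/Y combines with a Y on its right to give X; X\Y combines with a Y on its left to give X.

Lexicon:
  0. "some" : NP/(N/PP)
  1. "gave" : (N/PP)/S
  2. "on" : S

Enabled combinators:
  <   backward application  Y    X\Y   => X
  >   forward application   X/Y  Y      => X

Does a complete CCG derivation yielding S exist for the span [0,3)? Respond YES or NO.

NO

NP/(N/PP) (N/PP)/S S
CKY chart[0,3] = {NP}; S ∉ chart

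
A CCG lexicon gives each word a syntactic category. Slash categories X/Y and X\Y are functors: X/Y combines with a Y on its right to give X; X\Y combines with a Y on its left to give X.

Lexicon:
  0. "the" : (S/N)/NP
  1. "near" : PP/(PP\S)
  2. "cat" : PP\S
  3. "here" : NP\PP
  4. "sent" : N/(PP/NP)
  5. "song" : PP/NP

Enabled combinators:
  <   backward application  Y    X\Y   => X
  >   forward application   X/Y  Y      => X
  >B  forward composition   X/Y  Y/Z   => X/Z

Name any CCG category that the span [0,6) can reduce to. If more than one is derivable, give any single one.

[0,6] S   >
  [0,4] S/N   >
    [0,1] "the" : (S/N)/NP
    [1,4] NP   <
      [1,3] PP   >
        [1,2] "near" : PP/(PP\S)
        [2,3] "cat" : PP\S
      [3,4] "here" : NP\PP
  [4,6] N   >
    [4,5] "sent" : N/(PP/NP)
    [5,6] "song" : PP/NP

S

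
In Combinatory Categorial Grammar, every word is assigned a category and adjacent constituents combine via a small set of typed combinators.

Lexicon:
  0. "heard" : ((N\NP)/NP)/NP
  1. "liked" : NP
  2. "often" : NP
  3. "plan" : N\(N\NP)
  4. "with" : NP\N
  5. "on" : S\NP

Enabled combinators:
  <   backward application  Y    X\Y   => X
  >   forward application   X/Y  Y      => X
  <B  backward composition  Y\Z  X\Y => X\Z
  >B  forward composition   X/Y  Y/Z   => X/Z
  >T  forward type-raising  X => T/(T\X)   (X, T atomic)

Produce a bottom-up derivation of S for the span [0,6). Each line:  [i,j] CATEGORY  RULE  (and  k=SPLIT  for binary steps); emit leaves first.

[0,1] ((N\NP)/NP)/NP  lex  "heard"
[1,2] NP  lex  "liked"
[0,2] (N\NP)/NP  >  k=1
[2,3] NP  lex  "often"
[0,3] N\NP  >  k=2
[3,4] N\(N\NP)  lex  "plan"
[0,4] N  <  k=3
[4,5] NP\N  lex  "with"
[0,5] NP  <  k=4
[5,6] S\NP  lex  "on"
[0,6] S  <  k=5

[0,6] S   <
  [0,5] NP   <
    [0,4] N   <
      [0,3] N\NP   >
        [0,2] (N\NP)/NP   >
          [0,1] "heard" : ((N\NP)/NP)/NP
          [1,2] "liked" : NP
        [2,3] "often" : NP
      [3,4] "plan" : N\(N\NP)
    [4,5] "with" : NP\N
  [5,6] "on" : S\NP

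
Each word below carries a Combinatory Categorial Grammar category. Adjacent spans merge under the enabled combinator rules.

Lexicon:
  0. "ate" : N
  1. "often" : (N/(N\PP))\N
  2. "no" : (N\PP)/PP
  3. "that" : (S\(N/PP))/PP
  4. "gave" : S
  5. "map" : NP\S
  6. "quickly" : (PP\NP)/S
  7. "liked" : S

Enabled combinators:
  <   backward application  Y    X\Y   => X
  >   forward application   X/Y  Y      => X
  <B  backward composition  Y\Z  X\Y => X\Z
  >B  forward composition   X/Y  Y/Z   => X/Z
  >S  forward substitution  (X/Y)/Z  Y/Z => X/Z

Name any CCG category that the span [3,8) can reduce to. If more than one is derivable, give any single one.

S\(N/PP)

[0,8] S   <
  [0,3] N/PP   >B
    [0,2] N/(N\PP)   <
      [0,1] "ate" : N
      [1,2] "often" : (N/(N\PP))\N
    [2,3] "no" : (N\PP)/PP
  [3,8] S\(N/PP)   >
    [3,4] "that" : (S\(N/PP))/PP
    [4,8] PP   <
      [4,5] "gave" : S
      [5,8] PP\S   <B
        [5,6] "map" : NP\S
        [6,8] PP\NP   >
          [6,7] "quickly" : (PP\NP)/S
          [7,8] "liked" : S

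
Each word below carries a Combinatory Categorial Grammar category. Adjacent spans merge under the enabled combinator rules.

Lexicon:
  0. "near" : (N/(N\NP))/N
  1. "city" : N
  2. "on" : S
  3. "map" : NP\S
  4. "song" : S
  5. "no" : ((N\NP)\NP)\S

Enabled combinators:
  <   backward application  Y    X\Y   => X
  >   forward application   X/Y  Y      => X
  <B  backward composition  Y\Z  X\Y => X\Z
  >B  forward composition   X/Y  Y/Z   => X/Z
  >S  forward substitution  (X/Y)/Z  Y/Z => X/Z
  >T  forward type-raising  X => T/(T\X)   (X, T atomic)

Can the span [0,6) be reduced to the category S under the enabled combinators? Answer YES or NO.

(N/(N\NP))/N N S NP\S S ((N\NP)\NP)\S
CKY chart[0,6] = {N, N/(N\N), NP/(NP\N), PP/(PP\N), S/(S\N)}; S ∉ chart

NO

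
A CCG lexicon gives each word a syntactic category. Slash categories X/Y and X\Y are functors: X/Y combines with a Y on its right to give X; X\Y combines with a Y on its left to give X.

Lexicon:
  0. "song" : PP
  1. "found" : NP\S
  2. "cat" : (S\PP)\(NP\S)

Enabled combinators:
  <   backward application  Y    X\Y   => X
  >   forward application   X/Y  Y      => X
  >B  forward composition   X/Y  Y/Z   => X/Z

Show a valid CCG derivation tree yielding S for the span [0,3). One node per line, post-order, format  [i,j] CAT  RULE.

[0,3] S   <
  [0,1] "song" : PP
  [1,3] S\PP   <
    [1,2] "found" : NP\S
    [2,3] "cat" : (S\PP)\(NP\S)

[0,1] PP  lex  "song"
[1,2] NP\S  lex  "found"
[2,3] (S\PP)\(NP\S)  lex  "cat"
[1,3] S\PP  <  k=2
[0,3] S  <  k=1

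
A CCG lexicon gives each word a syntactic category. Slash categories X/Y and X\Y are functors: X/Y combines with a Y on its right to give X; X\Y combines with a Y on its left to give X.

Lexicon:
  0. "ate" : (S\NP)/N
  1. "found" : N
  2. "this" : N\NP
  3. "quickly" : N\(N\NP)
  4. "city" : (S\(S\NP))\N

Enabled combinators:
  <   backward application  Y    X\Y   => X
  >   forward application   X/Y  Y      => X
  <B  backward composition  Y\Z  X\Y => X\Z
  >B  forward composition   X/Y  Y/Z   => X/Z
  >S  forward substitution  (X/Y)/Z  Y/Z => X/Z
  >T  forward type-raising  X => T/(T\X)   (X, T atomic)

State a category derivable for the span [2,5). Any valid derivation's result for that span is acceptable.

S\(S\NP)

[0,5] S   <
  [0,2] S\NP   >
    [0,1] "ate" : (S\NP)/N
    [1,2] "found" : N
  [2,5] S\(S\NP)   <
    [2,4] N   <
      [2,3] "this" : N\NP
      [3,4] "quickly" : N\(N\NP)
    [4,5] "city" : (S\(S\NP))\N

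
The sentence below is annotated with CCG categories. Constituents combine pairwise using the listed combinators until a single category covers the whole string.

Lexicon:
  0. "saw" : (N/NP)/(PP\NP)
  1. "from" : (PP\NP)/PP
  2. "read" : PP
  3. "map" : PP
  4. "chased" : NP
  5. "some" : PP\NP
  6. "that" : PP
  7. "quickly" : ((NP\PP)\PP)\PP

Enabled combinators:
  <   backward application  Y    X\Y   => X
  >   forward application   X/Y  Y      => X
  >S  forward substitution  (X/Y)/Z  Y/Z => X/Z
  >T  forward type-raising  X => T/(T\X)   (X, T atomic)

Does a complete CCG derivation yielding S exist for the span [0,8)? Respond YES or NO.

(N/NP)/(PP\NP) (PP\NP)/PP PP PP NP PP\NP PP ((NP\PP)\PP)\PP
CKY chart[0,8] = {N, N/(N\N), NP/(NP\N), PP/(PP\N), S/(S\N)}; S ∉ chart

NO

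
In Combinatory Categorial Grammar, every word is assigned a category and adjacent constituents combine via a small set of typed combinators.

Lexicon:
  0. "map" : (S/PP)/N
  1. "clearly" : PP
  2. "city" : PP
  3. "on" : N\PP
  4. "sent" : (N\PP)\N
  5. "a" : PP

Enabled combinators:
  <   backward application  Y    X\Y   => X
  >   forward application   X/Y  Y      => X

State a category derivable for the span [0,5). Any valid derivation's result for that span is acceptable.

S/PP

[0,6] S   >
  [0,5] S/PP   >
    [0,1] "map" : (S/PP)/N
    [1,5] N   <
      [1,2] "clearly" : PP
      [2,5] N\PP   <
        [2,4] N   <
          [2,3] "city" : PP
          [3,4] "on" : N\PP
        [4,5] "sent" : (N\PP)\N
  [5,6] "a" : PP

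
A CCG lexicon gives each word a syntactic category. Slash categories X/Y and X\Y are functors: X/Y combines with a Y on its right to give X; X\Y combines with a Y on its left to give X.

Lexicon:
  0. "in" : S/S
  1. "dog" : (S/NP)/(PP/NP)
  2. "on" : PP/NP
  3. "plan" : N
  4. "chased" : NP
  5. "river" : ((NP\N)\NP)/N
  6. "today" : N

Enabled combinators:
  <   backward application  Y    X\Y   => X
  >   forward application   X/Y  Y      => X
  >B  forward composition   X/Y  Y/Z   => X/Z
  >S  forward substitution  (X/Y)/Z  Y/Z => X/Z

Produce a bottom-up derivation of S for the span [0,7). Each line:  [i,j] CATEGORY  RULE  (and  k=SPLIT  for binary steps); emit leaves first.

[0,1] S/S  lex  "in"
[1,2] (S/NP)/(PP/NP)  lex  "dog"
[2,3] PP/NP  lex  "on"
[1,3] S/NP  >  k=2
[0,3] S/NP  >B  k=1
[3,4] N  lex  "plan"
[4,5] NP  lex  "chased"
[5,6] ((NP\N)\NP)/N  lex  "river"
[6,7] N  lex  "today"
[5,7] (NP\N)\NP  >  k=6
[4,7] NP\N  <  k=5
[3,7] NP  <  k=4
[0,7] S  >  k=3

[0,7] S   >
  [0,3] S/NP   >B
    [0,1] "in" : S/S
    [1,3] S/NP   >
      [1,2] "dog" : (S/NP)/(PP/NP)
      [2,3] "on" : PP/NP
  [3,7] NP   <
    [3,4] "plan" : N
    [4,7] NP\N   <
      [4,5] "chased" : NP
      [5,7] (NP\N)\NP   >
        [5,6] "river" : ((NP\N)\NP)/N
        [6,7] "today" : N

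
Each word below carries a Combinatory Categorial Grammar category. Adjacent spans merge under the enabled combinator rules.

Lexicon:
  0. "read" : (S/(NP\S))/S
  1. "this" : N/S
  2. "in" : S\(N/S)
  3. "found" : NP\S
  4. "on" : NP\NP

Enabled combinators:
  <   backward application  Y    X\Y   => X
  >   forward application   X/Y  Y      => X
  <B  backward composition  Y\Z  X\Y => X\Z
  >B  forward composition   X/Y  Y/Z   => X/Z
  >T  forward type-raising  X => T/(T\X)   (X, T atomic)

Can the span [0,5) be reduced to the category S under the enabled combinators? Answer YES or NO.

[0,5] S   >
  [0,3] S/(NP\S)   >
    [0,1] "read" : (S/(NP\S))/S
    [1,3] S   <
      [1,2] "this" : N/S
      [2,3] "in" : S\(N/S)
  [3,5] NP\S   <B
    [3,4] "found" : NP\S
    [4,5] "on" : NP\NP

YES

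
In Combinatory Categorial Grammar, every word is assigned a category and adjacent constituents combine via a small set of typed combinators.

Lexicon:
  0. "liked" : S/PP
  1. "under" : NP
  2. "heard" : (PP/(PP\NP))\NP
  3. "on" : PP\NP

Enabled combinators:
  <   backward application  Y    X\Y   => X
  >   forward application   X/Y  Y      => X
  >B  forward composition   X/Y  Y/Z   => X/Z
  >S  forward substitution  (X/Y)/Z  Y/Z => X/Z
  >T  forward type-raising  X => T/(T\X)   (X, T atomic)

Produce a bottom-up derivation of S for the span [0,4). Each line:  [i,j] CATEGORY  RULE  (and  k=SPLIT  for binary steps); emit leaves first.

[0,1] S/PP  lex  "liked"
[1,2] NP  lex  "under"
[2,3] (PP/(PP\NP))\NP  lex  "heard"
[1,3] PP/(PP\NP)  <  k=2
[3,4] PP\NP  lex  "on"
[1,4] PP  >  k=3
[0,4] S  >  k=1

[0,4] S   >
  [0,1] "liked" : S/PP
  [1,4] PP   >
    [1,3] PP/(PP\NP)   <
      [1,2] "under" : NP
      [2,3] "heard" : (PP/(PP\NP))\NP
    [3,4] "on" : PP\NP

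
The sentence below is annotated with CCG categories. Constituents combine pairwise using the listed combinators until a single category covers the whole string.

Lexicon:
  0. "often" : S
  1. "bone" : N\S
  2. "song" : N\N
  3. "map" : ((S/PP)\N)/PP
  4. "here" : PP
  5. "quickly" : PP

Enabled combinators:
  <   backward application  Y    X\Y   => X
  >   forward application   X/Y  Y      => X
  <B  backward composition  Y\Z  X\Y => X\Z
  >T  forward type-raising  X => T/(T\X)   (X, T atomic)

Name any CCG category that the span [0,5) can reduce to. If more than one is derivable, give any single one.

[0,6] S   >
  [0,5] S/PP   <
    [0,3] N   <
      [0,1] "often" : S
      [1,3] N\S   <B
        [1,2] "bone" : N\S
        [2,3] "song" : N\N
    [3,5] (S/PP)\N   >
      [3,4] "map" : ((S/PP)\N)/PP
      [4,5] "here" : PP
  [5,6] "quickly" : PP

S/PP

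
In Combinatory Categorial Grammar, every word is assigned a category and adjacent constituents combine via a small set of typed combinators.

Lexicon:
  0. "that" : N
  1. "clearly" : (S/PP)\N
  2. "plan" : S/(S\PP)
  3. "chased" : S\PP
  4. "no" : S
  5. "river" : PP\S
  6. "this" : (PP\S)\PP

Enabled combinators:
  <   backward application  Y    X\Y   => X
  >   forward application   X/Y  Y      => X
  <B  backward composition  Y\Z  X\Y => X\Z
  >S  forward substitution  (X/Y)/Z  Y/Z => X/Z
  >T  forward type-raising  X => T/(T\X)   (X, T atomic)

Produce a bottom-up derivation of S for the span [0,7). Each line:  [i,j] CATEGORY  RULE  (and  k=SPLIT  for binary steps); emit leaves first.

[0,7] S   >
  [0,2] S/PP   <
    [0,1] "that" : N
    [1,2] "clearly" : (S/PP)\N
  [2,7] PP   <
    [2,4] S   >
      [2,3] "plan" : S/(S\PP)
      [3,4] "chased" : S\PP
    [4,7] PP\S   <
      [4,6] PP   <
        [4,5] "no" : S
        [5,6] "river" : PP\S
      [6,7] "this" : (PP\S)\PP

[0,1] N  lex  "that"
[1,2] (S/PP)\N  lex  "clearly"
[0,2] S/PP  <  k=1
[2,3] S/(S\PP)  lex  "plan"
[3,4] S\PP  lex  "chased"
[2,4] S  >  k=3
[4,5] S  lex  "no"
[5,6] PP\S  lex  "river"
[4,6] PP  <  k=5
[6,7] (PP\S)\PP  lex  "this"
[4,7] PP\S  <  k=6
[2,7] PP  <  k=4
[0,7] S  >  k=2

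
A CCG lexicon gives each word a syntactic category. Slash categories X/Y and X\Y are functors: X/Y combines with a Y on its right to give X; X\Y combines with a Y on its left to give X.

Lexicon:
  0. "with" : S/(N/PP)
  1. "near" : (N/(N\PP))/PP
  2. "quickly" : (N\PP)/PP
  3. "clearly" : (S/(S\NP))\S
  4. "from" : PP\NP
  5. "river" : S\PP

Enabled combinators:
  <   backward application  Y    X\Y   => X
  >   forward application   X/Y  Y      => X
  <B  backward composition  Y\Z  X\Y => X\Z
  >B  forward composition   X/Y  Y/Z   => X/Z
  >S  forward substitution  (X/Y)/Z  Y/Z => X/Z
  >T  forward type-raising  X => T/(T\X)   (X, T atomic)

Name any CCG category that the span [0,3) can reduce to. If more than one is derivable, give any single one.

S

[0,6] S   >
  [0,4] S/(S\NP)   <
    [0,3] S   >
      [0,1] "with" : S/(N/PP)
      [1,3] N/PP   >S
        [1,2] "near" : (N/(N\PP))/PP
        [2,3] "quickly" : (N\PP)/PP
    [3,4] "clearly" : (S/(S\NP))\S
  [4,6] S\NP   <B
    [4,5] "from" : PP\NP
    [5,6] "river" : S\PP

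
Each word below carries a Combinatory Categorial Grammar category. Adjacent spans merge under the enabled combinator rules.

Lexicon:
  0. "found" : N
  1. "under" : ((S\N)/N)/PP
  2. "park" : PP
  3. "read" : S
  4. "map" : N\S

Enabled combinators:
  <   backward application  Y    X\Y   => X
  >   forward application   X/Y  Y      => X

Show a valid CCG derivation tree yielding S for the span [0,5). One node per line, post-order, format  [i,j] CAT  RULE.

[0,5] S   <
  [0,1] "found" : N
  [1,5] S\N   >
    [1,3] (S\N)/N   >
      [1,2] "under" : ((S\N)/N)/PP
      [2,3] "park" : PP
    [3,5] N   <
      [3,4] "read" : S
      [4,5] "map" : N\S

[0,1] N  lex  "found"
[1,2] ((S\N)/N)/PP  lex  "under"
[2,3] PP  lex  "park"
[1,3] (S\N)/N  >  k=2
[3,4] S  lex  "read"
[4,5] N\S  lex  "map"
[3,5] N  <  k=4
[1,5] S\N  >  k=3
[0,5] S  <  k=1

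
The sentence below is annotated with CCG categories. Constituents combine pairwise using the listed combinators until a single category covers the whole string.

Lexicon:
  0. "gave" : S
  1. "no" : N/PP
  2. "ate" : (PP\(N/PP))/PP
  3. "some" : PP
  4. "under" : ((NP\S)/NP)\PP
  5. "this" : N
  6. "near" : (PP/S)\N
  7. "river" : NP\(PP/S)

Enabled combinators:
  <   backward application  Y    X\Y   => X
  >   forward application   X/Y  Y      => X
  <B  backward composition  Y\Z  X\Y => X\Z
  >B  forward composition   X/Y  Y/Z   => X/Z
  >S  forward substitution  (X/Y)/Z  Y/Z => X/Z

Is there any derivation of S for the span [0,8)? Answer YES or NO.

NO

S N/PP (PP\(N/PP))/PP PP ((NP\S)/NP)\PP N (PP/S)\N NP\(PP/S)
CKY chart[0,8] = {NP}; S ∉ chart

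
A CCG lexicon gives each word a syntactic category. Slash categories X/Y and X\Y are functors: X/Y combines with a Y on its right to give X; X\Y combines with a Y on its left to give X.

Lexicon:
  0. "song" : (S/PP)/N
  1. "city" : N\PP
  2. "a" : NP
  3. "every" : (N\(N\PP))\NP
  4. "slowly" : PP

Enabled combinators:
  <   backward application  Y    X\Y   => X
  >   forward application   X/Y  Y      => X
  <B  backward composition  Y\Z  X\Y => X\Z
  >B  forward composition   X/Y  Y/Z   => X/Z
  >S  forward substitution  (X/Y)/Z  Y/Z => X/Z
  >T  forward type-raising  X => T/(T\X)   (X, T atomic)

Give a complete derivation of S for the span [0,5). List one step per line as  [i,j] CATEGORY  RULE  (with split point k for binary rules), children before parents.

[0,5] S   >
  [0,4] S/PP   >
    [0,1] "song" : (S/PP)/N
    [1,4] N   <
      [1,2] "city" : N\PP
      [2,4] N\(N\PP)   <
        [2,3] "a" : NP
        [3,4] "every" : (N\(N\PP))\NP
  [4,5] "slowly" : PP

[0,1] (S/PP)/N  lex  "song"
[1,2] N\PP  lex  "city"
[2,3] NP  lex  "a"
[3,4] (N\(N\PP))\NP  lex  "every"
[2,4] N\(N\PP)  <  k=3
[1,4] N  <  k=2
[0,4] S/PP  >  k=1
[4,5] PP  lex  "slowly"
[0,5] S  >  k=4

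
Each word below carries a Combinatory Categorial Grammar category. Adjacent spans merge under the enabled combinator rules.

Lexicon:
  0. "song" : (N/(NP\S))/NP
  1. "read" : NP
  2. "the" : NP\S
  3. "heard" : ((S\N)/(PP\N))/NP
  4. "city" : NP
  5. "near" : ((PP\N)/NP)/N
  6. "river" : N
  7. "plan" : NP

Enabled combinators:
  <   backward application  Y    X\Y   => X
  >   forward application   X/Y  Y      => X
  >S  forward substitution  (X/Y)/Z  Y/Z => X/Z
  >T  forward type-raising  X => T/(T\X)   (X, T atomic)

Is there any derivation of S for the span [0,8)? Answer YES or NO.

YES

[0,8] S   <
  [0,3] N   >
    [0,2] N/(NP\S)   >
      [0,1] "song" : (N/(NP\S))/NP
      [1,2] "read" : NP
    [2,3] "the" : NP\S
  [3,8] S\N   >
    [3,5] (S\N)/(PP\N)   >
      [3,4] "heard" : ((S\N)/(PP\N))/NP
      [4,5] "city" : NP
    [5,8] PP\N   >
      [5,7] (PP\N)/NP   >
        [5,6] "near" : ((PP\N)/NP)/N
        [6,7] "river" : N
      [7,8] "plan" : NP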